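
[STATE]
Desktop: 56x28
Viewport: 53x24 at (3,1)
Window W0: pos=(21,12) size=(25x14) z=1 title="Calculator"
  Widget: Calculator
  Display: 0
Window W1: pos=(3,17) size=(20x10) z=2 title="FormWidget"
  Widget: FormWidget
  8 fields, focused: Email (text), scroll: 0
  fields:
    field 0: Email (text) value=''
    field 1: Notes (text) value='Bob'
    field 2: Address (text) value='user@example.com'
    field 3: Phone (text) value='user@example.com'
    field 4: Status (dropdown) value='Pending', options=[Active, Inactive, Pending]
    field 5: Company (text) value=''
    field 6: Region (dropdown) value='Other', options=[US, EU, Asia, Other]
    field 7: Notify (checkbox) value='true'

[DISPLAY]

                                                     
                                                     
                                                     
                                                     
                                                     
                                                     
                                                     
                                                     
                                                     
                                                     
                                                     
                  ┏━━━━━━━━━━━━━━━━━━━━━━━┓          
                  ┃ Calculator            ┃          
                  ┠───────────────────────┨          
                  ┃                      0┃          
                  ┃┌───┬───┬───┬───┐      ┃          
┏━━━━━━━━━━━━━━━━━━┓ 7 │ 8 │ 9 │ ÷ │      ┃          
┃ FormWidget       ┃───┼───┼───┼───┤      ┃          
┠──────────────────┨ 4 │ 5 │ 6 │ × │      ┃          
┃> Email:      [  ]┃───┼───┼───┼───┤      ┃          
┃  Notes:      [Bo]┃ 1 │ 2 │ 3 │ - │      ┃          
┃  Address:    [us]┃───┼───┼───┼───┤      ┃          
┃  Phone:      [us]┃ 0 │ . │ = │ + │      ┃          
┃  Status:     [P▼]┃───┴───┴───┴───┘      ┃          


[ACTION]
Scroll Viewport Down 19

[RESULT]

                                                     
                                                     
                                                     
                                                     
                                                     
                                                     
                                                     
                                                     
                  ┏━━━━━━━━━━━━━━━━━━━━━━━┓          
                  ┃ Calculator            ┃          
                  ┠───────────────────────┨          
                  ┃                      0┃          
                  ┃┌───┬───┬───┬───┐      ┃          
┏━━━━━━━━━━━━━━━━━━┓ 7 │ 8 │ 9 │ ÷ │      ┃          
┃ FormWidget       ┃───┼───┼───┼───┤      ┃          
┠──────────────────┨ 4 │ 5 │ 6 │ × │      ┃          
┃> Email:      [  ]┃───┼───┼───┼───┤      ┃          
┃  Notes:      [Bo]┃ 1 │ 2 │ 3 │ - │      ┃          
┃  Address:    [us]┃───┼───┼───┼───┤      ┃          
┃  Phone:      [us]┃ 0 │ . │ = │ + │      ┃          
┃  Status:     [P▼]┃───┴───┴───┴───┘      ┃          
┃  Company:    [  ]┃━━━━━━━━━━━━━━━━━━━━━━┛          
┗━━━━━━━━━━━━━━━━━━┛                                 
                                                     


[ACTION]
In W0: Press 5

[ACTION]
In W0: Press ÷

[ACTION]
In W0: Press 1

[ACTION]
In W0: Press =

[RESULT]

                                                     
                                                     
                                                     
                                                     
                                                     
                                                     
                                                     
                                                     
                  ┏━━━━━━━━━━━━━━━━━━━━━━━┓          
                  ┃ Calculator            ┃          
                  ┠───────────────────────┨          
                  ┃                      5┃          
                  ┃┌───┬───┬───┬───┐      ┃          
┏━━━━━━━━━━━━━━━━━━┓ 7 │ 8 │ 9 │ ÷ │      ┃          
┃ FormWidget       ┃───┼───┼───┼───┤      ┃          
┠──────────────────┨ 4 │ 5 │ 6 │ × │      ┃          
┃> Email:      [  ]┃───┼───┼───┼───┤      ┃          
┃  Notes:      [Bo]┃ 1 │ 2 │ 3 │ - │      ┃          
┃  Address:    [us]┃───┼───┼───┼───┤      ┃          
┃  Phone:      [us]┃ 0 │ . │ = │ + │      ┃          
┃  Status:     [P▼]┃───┴───┴───┴───┘      ┃          
┃  Company:    [  ]┃━━━━━━━━━━━━━━━━━━━━━━┛          
┗━━━━━━━━━━━━━━━━━━┛                                 
                                                     


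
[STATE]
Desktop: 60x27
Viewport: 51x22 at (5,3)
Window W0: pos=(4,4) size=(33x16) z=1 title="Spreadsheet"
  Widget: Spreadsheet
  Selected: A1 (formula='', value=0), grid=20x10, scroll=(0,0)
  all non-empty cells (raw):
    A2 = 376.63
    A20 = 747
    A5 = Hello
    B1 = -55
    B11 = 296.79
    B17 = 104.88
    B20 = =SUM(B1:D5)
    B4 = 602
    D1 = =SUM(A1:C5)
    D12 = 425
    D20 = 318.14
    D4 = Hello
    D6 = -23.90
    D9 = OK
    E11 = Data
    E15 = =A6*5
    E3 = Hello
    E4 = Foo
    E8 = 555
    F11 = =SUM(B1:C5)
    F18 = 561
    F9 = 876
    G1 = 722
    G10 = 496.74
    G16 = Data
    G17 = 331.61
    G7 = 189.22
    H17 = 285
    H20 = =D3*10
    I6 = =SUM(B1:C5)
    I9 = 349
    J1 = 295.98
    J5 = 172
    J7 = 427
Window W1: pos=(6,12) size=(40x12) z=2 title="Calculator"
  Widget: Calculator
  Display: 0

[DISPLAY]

                                                   
━━━━━━━━━━━━━━━━━━━━━━━━━━━━━━━┓                   
 Spreadsheet                   ┃                   
───────────────────────────────┨                   
A1:                            ┃                   
       A       B       C       ┃                   
-------------------------------┃                   
  1      [0]     -55       0  9┃                   
  2   376.63       0       0   ┃                   
 ┏━━━━━━━━━━━━━━━━━━━━━━━━━━━━━━━━━━━━━━┓          
 ┃ Calculator                           ┃          
 ┠──────────────────────────────────────┨          
 ┃                                     0┃          
 ┃┌───┬───┬───┬───┐                     ┃          
 ┃│ 7 │ 8 │ 9 │ ÷ │                     ┃          
 ┃├───┼───┼───┼───┤                     ┃          
━┃│ 4 │ 5 │ 6 │ × │                     ┃          
 ┃├───┼───┼───┼───┤                     ┃          
 ┃│ 1 │ 2 │ 3 │ - │                     ┃          
 ┃└───┴───┴───┴───┘                     ┃          
 ┗━━━━━━━━━━━━━━━━━━━━━━━━━━━━━━━━━━━━━━┛          
                                                   


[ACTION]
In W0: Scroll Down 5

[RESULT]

                                                   
━━━━━━━━━━━━━━━━━━━━━━━━━━━━━━━┓                   
 Spreadsheet                   ┃                   
───────────────────────────────┨                   
A1:                            ┃                   
       A       B       C       ┃                   
-------------------------------┃                   
  6        0       0       0  -┃                   
  7        0       0       0   ┃                   
 ┏━━━━━━━━━━━━━━━━━━━━━━━━━━━━━━━━━━━━━━┓          
 ┃ Calculator                           ┃          
 ┠──────────────────────────────────────┨          
 ┃                                     0┃          
 ┃┌───┬───┬───┬───┐                     ┃          
 ┃│ 7 │ 8 │ 9 │ ÷ │                     ┃          
 ┃├───┼───┼───┼───┤                     ┃          
━┃│ 4 │ 5 │ 6 │ × │                     ┃          
 ┃├───┼───┼───┼───┤                     ┃          
 ┃│ 1 │ 2 │ 3 │ - │                     ┃          
 ┃└───┴───┴───┴───┘                     ┃          
 ┗━━━━━━━━━━━━━━━━━━━━━━━━━━━━━━━━━━━━━━┛          
                                                   


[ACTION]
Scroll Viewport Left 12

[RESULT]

                                                   
    ┏━━━━━━━━━━━━━━━━━━━━━━━━━━━━━━━┓              
    ┃ Spreadsheet                   ┃              
    ┠───────────────────────────────┨              
    ┃A1:                            ┃              
    ┃       A       B       C       ┃              
    ┃-------------------------------┃              
    ┃  6        0       0       0  -┃              
    ┃  7        0       0       0   ┃              
    ┃ ┏━━━━━━━━━━━━━━━━━━━━━━━━━━━━━━━━━━━━━━┓     
    ┃ ┃ Calculator                           ┃     
    ┃ ┠──────────────────────────────────────┨     
    ┃ ┃                                     0┃     
    ┃ ┃┌───┬───┬───┬───┐                     ┃     
    ┃ ┃│ 7 │ 8 │ 9 │ ÷ │                     ┃     
    ┃ ┃├───┼───┼───┼───┤                     ┃     
    ┗━┃│ 4 │ 5 │ 6 │ × │                     ┃     
      ┃├───┼───┼───┼───┤                     ┃     
      ┃│ 1 │ 2 │ 3 │ - │                     ┃     
      ┃└───┴───┴───┴───┘                     ┃     
      ┗━━━━━━━━━━━━━━━━━━━━━━━━━━━━━━━━━━━━━━┛     
                                                   


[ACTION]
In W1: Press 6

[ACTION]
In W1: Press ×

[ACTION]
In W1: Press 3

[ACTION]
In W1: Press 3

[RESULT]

                                                   
    ┏━━━━━━━━━━━━━━━━━━━━━━━━━━━━━━━┓              
    ┃ Spreadsheet                   ┃              
    ┠───────────────────────────────┨              
    ┃A1:                            ┃              
    ┃       A       B       C       ┃              
    ┃-------------------------------┃              
    ┃  6        0       0       0  -┃              
    ┃  7        0       0       0   ┃              
    ┃ ┏━━━━━━━━━━━━━━━━━━━━━━━━━━━━━━━━━━━━━━┓     
    ┃ ┃ Calculator                           ┃     
    ┃ ┠──────────────────────────────────────┨     
    ┃ ┃                                    33┃     
    ┃ ┃┌───┬───┬───┬───┐                     ┃     
    ┃ ┃│ 7 │ 8 │ 9 │ ÷ │                     ┃     
    ┃ ┃├───┼───┼───┼───┤                     ┃     
    ┗━┃│ 4 │ 5 │ 6 │ × │                     ┃     
      ┃├───┼───┼───┼───┤                     ┃     
      ┃│ 1 │ 2 │ 3 │ - │                     ┃     
      ┃└───┴───┴───┴───┘                     ┃     
      ┗━━━━━━━━━━━━━━━━━━━━━━━━━━━━━━━━━━━━━━┛     
                                                   


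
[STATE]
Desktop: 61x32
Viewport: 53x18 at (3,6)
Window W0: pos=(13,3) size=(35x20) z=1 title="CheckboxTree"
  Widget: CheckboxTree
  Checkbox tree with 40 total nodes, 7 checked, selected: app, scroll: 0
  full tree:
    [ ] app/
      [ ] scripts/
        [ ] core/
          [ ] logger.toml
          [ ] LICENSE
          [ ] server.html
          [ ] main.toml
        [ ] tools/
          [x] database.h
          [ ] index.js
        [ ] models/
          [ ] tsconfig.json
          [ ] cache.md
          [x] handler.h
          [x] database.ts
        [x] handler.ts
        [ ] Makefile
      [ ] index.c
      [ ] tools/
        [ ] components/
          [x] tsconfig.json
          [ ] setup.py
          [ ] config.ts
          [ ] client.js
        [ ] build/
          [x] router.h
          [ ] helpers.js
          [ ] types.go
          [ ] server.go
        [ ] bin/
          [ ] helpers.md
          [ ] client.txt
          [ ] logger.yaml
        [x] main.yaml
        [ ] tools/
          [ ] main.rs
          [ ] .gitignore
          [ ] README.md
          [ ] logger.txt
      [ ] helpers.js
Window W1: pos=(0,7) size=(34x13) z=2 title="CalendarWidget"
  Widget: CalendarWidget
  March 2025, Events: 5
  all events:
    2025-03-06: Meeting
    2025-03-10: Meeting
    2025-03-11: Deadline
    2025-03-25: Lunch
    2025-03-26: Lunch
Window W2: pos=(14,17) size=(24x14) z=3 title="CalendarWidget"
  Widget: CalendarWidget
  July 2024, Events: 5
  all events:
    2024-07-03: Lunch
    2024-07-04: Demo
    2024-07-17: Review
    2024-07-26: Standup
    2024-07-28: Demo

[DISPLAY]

          ┃>[-] app/                        ┃        
━━━━━━━━━━━━━━━━━━━━━━━━━━━━━━┓             ┃        
alendarWidget                 ┃             ┃        
──────────────────────────────┨ml           ┃        
         March 2025           ┃             ┃        
 Tu We Th Fr Sa Su            ┃ml           ┃        
              1  2            ┃             ┃        
  4  5  6*  7  8  9           ┃             ┃        
* 11* 12 13 14 15 16          ┃h            ┃        
 18 19 20 21 22 23            ┃             ┃        
 25* 26* 27 28 29 30          ┃             ┃        
           ┏━━━━━━━━━━━━━━━━━━━━━━┓         ┃        
           ┃ CalendarWidget       ┃         ┃        
━━━━━━━━━━━┠──────────────────────┨         ┃        
          ┃┃      July 2024       ┃         ┃        
          ┃┃Mo Tu We Th Fr Sa Su  ┃         ┃        
          ┗┃ 1  2  3*  4*  5  6  7┃━━━━━━━━━┛        
           ┃ 8  9 10 11 12 13 14  ┃                  


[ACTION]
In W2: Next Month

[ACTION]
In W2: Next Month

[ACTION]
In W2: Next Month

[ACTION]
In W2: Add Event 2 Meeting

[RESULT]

          ┃>[-] app/                        ┃        
━━━━━━━━━━━━━━━━━━━━━━━━━━━━━━┓             ┃        
alendarWidget                 ┃             ┃        
──────────────────────────────┨ml           ┃        
         March 2025           ┃             ┃        
 Tu We Th Fr Sa Su            ┃ml           ┃        
              1  2            ┃             ┃        
  4  5  6*  7  8  9           ┃             ┃        
* 11* 12 13 14 15 16          ┃h            ┃        
 18 19 20 21 22 23            ┃             ┃        
 25* 26* 27 28 29 30          ┃             ┃        
           ┏━━━━━━━━━━━━━━━━━━━━━━┓         ┃        
           ┃ CalendarWidget       ┃         ┃        
━━━━━━━━━━━┠──────────────────────┨         ┃        
          ┃┃     October 2024     ┃         ┃        
          ┃┃Mo Tu We Th Fr Sa Su  ┃         ┃        
          ┗┃    1  2*  3  4  5  6 ┃━━━━━━━━━┛        
           ┃ 7  8  9 10 11 12 13  ┃                  


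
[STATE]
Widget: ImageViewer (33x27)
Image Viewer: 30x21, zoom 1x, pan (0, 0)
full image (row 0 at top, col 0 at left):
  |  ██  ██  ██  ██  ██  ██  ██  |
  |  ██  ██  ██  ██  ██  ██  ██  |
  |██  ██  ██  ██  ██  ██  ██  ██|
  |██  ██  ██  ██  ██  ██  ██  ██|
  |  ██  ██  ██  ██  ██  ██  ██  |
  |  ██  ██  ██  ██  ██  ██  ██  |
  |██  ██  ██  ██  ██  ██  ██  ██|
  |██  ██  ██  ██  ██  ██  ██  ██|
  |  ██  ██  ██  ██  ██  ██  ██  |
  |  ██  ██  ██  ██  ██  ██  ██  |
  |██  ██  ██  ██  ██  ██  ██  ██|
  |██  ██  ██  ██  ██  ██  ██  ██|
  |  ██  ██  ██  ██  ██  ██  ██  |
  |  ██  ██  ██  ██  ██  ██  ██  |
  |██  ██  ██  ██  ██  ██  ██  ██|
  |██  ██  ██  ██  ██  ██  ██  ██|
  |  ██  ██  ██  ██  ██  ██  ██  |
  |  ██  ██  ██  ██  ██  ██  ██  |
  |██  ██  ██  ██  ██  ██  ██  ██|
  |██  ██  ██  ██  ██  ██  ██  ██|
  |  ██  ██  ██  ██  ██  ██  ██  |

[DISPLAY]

  ██  ██  ██  ██  ██  ██  ██     
  ██  ██  ██  ██  ██  ██  ██     
██  ██  ██  ██  ██  ██  ██  ██   
██  ██  ██  ██  ██  ██  ██  ██   
  ██  ██  ██  ██  ██  ██  ██     
  ██  ██  ██  ██  ██  ██  ██     
██  ██  ██  ██  ██  ██  ██  ██   
██  ██  ██  ██  ██  ██  ██  ██   
  ██  ██  ██  ██  ██  ██  ██     
  ██  ██  ██  ██  ██  ██  ██     
██  ██  ██  ██  ██  ██  ██  ██   
██  ██  ██  ██  ██  ██  ██  ██   
  ██  ██  ██  ██  ██  ██  ██     
  ██  ██  ██  ██  ██  ██  ██     
██  ██  ██  ██  ██  ██  ██  ██   
██  ██  ██  ██  ██  ██  ██  ██   
  ██  ██  ██  ██  ██  ██  ██     
  ██  ██  ██  ██  ██  ██  ██     
██  ██  ██  ██  ██  ██  ██  ██   
██  ██  ██  ██  ██  ██  ██  ██   
  ██  ██  ██  ██  ██  ██  ██     
                                 
                                 
                                 
                                 
                                 
                                 


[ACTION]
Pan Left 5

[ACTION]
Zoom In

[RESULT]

    ████    ████    ████    ████ 
    ████    ████    ████    ████ 
    ████    ████    ████    ████ 
    ████    ████    ████    ████ 
████    ████    ████    ████    █
████    ████    ████    ████    █
████    ████    ████    ████    █
████    ████    ████    ████    █
    ████    ████    ████    ████ 
    ████    ████    ████    ████ 
    ████    ████    ████    ████ 
    ████    ████    ████    ████ 
████    ████    ████    ████    █
████    ████    ████    ████    █
████    ████    ████    ████    █
████    ████    ████    ████    █
    ████    ████    ████    ████ 
    ████    ████    ████    ████ 
    ████    ████    ████    ████ 
    ████    ████    ████    ████ 
████    ████    ████    ████    █
████    ████    ████    ████    █
████    ████    ████    ████    █
████    ████    ████    ████    █
    ████    ████    ████    ████ 
    ████    ████    ████    ████ 
    ████    ████    ████    ████ 


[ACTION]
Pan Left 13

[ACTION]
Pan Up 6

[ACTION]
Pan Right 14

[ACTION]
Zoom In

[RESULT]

    ██████      ██████      █████
    ██████      ██████      █████
    ██████      ██████      █████
    ██████      ██████      █████
    ██████      ██████      █████
    ██████      ██████      █████
████      ██████      ██████     
████      ██████      ██████     
████      ██████      ██████     
████      ██████      ██████     
████      ██████      ██████     
████      ██████      ██████     
    ██████      ██████      █████
    ██████      ██████      █████
    ██████      ██████      █████
    ██████      ██████      █████
    ██████      ██████      █████
    ██████      ██████      █████
████      ██████      ██████     
████      ██████      ██████     
████      ██████      ██████     
████      ██████      ██████     
████      ██████      ██████     
████      ██████      ██████     
    ██████      ██████      █████
    ██████      ██████      █████
    ██████      ██████      █████


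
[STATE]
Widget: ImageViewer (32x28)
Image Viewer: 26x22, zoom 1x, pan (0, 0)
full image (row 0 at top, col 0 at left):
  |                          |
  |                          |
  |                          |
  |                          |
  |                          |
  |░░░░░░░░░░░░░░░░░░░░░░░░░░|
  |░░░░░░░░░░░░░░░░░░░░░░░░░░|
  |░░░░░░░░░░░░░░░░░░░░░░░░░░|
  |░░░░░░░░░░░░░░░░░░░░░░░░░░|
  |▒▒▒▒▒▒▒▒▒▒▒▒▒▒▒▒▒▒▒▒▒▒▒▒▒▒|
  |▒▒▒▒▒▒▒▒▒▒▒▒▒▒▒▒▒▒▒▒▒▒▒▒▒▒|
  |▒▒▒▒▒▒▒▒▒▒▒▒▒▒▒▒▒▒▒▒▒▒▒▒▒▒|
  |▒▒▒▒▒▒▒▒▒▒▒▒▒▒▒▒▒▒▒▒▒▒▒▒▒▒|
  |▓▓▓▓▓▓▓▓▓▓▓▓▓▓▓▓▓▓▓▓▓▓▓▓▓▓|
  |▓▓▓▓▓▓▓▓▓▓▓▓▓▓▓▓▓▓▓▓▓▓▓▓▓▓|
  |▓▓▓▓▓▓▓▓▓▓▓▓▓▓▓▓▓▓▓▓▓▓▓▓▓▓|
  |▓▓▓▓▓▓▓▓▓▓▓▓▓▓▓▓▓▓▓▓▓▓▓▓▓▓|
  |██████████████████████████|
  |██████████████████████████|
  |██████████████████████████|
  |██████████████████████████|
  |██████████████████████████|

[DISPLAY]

                                
                                
                                
                                
                                
░░░░░░░░░░░░░░░░░░░░░░░░░░      
░░░░░░░░░░░░░░░░░░░░░░░░░░      
░░░░░░░░░░░░░░░░░░░░░░░░░░      
░░░░░░░░░░░░░░░░░░░░░░░░░░      
▒▒▒▒▒▒▒▒▒▒▒▒▒▒▒▒▒▒▒▒▒▒▒▒▒▒      
▒▒▒▒▒▒▒▒▒▒▒▒▒▒▒▒▒▒▒▒▒▒▒▒▒▒      
▒▒▒▒▒▒▒▒▒▒▒▒▒▒▒▒▒▒▒▒▒▒▒▒▒▒      
▒▒▒▒▒▒▒▒▒▒▒▒▒▒▒▒▒▒▒▒▒▒▒▒▒▒      
▓▓▓▓▓▓▓▓▓▓▓▓▓▓▓▓▓▓▓▓▓▓▓▓▓▓      
▓▓▓▓▓▓▓▓▓▓▓▓▓▓▓▓▓▓▓▓▓▓▓▓▓▓      
▓▓▓▓▓▓▓▓▓▓▓▓▓▓▓▓▓▓▓▓▓▓▓▓▓▓      
▓▓▓▓▓▓▓▓▓▓▓▓▓▓▓▓▓▓▓▓▓▓▓▓▓▓      
██████████████████████████      
██████████████████████████      
██████████████████████████      
██████████████████████████      
██████████████████████████      
                                
                                
                                
                                
                                
                                


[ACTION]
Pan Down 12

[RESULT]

▒▒▒▒▒▒▒▒▒▒▒▒▒▒▒▒▒▒▒▒▒▒▒▒▒▒      
▓▓▓▓▓▓▓▓▓▓▓▓▓▓▓▓▓▓▓▓▓▓▓▓▓▓      
▓▓▓▓▓▓▓▓▓▓▓▓▓▓▓▓▓▓▓▓▓▓▓▓▓▓      
▓▓▓▓▓▓▓▓▓▓▓▓▓▓▓▓▓▓▓▓▓▓▓▓▓▓      
▓▓▓▓▓▓▓▓▓▓▓▓▓▓▓▓▓▓▓▓▓▓▓▓▓▓      
██████████████████████████      
██████████████████████████      
██████████████████████████      
██████████████████████████      
██████████████████████████      
                                
                                
                                
                                
                                
                                
                                
                                
                                
                                
                                
                                
                                
                                
                                
                                
                                
                                


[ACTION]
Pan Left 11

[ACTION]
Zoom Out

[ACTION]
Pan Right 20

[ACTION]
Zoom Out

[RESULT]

▒▒▒▒▒▒                          
▓▓▓▓▓▓                          
▓▓▓▓▓▓                          
▓▓▓▓▓▓                          
▓▓▓▓▓▓                          
██████                          
██████                          
██████                          
██████                          
██████                          
                                
                                
                                
                                
                                
                                
                                
                                
                                
                                
                                
                                
                                
                                
                                
                                
                                
                                


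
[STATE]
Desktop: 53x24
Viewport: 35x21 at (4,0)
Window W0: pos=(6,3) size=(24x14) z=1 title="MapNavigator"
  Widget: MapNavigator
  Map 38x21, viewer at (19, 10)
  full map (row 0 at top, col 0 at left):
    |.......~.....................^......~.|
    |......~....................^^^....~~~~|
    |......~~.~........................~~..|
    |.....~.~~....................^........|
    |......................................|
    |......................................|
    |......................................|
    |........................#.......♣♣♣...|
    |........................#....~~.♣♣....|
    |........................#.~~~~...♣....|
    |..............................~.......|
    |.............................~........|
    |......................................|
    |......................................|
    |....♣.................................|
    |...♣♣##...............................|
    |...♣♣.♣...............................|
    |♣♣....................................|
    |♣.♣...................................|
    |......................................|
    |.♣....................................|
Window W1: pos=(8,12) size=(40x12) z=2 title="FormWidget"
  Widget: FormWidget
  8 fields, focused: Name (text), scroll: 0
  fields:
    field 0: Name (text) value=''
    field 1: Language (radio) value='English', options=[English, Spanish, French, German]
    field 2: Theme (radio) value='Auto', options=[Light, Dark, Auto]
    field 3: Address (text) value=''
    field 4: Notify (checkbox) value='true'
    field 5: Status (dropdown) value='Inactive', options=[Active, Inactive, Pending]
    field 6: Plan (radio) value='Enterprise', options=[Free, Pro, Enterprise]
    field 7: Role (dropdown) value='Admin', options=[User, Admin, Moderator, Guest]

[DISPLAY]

                                   
                                   
                                   
  ┏━━━━━━━━━━━━━━━━━━━━━━┓         
  ┃ MapNavigator         ┃         
  ┠──────────────────────┨         
  ┃......................┃         
  ┃......................┃         
  ┃................#.....┃         
  ┃................#....~┃         
  ┃................#.~~~~┃         
  ┃...........@..........┃         
  ┃.┏━━━━━━━━━━━━━━━━━━━━━━━━━━━━━━
  ┃.┃ FormWidget                   
  ┃.┠──────────────────────────────
  ┃.┃> Name:       [               
  ┗━┃  Language:   (●) English  ( )
    ┃  Theme:      ( ) Light  ( ) D
    ┃  Address:    [               
    ┃  Notify:     [x]             
    ┃  Status:     [Inactive       


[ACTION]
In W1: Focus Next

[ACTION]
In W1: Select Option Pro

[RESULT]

                                   
                                   
                                   
  ┏━━━━━━━━━━━━━━━━━━━━━━┓         
  ┃ MapNavigator         ┃         
  ┠──────────────────────┨         
  ┃......................┃         
  ┃......................┃         
  ┃................#.....┃         
  ┃................#....~┃         
  ┃................#.~~~~┃         
  ┃...........@..........┃         
  ┃.┏━━━━━━━━━━━━━━━━━━━━━━━━━━━━━━
  ┃.┃ FormWidget                   
  ┃.┠──────────────────────────────
  ┃.┃  Name:       [               
  ┗━┃> Language:   (●) English  ( )
    ┃  Theme:      ( ) Light  ( ) D
    ┃  Address:    [               
    ┃  Notify:     [x]             
    ┃  Status:     [Inactive       


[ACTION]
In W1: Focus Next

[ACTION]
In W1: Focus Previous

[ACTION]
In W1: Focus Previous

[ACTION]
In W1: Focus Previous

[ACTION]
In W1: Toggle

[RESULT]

                                   
                                   
                                   
  ┏━━━━━━━━━━━━━━━━━━━━━━┓         
  ┃ MapNavigator         ┃         
  ┠──────────────────────┨         
  ┃......................┃         
  ┃......................┃         
  ┃................#.....┃         
  ┃................#....~┃         
  ┃................#.~~~~┃         
  ┃...........@..........┃         
  ┃.┏━━━━━━━━━━━━━━━━━━━━━━━━━━━━━━
  ┃.┃ FormWidget                   
  ┃.┠──────────────────────────────
  ┃.┃  Name:       [               
  ┗━┃  Language:   (●) English  ( )
    ┃  Theme:      ( ) Light  ( ) D
    ┃  Address:    [               
    ┃  Notify:     [x]             
    ┃  Status:     [Inactive       


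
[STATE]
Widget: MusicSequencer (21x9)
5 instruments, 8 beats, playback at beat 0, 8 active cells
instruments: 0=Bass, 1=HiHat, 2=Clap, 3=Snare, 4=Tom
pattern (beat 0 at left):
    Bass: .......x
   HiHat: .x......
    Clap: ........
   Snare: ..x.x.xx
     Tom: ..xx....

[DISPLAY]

      ▼1234567       
  Bass·······█       
 HiHat·█······       
  Clap········       
 Snare··█·█·██       
   Tom··██····       
                     
                     
                     


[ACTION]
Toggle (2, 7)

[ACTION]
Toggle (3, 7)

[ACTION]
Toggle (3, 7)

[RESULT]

      ▼1234567       
  Bass·······█       
 HiHat·█······       
  Clap·······█       
 Snare··█·█·██       
   Tom··██····       
                     
                     
                     


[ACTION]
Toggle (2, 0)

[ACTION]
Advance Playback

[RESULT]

      0▼234567       
  Bass·······█       
 HiHat·█······       
  Clap█······█       
 Snare··█·█·██       
   Tom··██····       
                     
                     
                     


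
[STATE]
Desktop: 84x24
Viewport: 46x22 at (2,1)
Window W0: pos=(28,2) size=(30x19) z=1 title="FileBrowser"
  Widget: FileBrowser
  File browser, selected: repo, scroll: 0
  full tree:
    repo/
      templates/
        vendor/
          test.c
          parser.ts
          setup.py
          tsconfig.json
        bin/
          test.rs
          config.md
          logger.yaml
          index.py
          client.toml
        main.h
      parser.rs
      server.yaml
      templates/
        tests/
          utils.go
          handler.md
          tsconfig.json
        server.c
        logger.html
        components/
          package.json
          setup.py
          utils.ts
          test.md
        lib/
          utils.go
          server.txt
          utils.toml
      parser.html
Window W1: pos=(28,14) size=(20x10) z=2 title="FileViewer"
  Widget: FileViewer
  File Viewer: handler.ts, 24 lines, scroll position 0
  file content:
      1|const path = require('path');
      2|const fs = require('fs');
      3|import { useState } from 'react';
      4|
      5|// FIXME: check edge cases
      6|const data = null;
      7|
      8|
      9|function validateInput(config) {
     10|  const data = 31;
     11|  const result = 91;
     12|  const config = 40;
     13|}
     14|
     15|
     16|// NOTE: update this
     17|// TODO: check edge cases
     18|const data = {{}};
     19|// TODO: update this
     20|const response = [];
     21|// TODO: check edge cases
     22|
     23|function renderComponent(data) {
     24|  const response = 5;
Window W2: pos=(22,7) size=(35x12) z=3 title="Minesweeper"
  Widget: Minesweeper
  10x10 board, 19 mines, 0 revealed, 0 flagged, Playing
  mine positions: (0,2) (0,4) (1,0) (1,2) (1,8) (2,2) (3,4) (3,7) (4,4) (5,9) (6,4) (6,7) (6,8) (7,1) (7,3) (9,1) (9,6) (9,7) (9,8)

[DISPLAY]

                                              
                          ┏━━━━━━━━━━━━━━━━━━━
                          ┃ FileBrowser       
                          ┠───────────────────
                          ┃> [-] repo/        
                          ┃    [+] templates/ 
                    ┏━━━━━━━━━━━━━━━━━━━━━━━━━
                    ┃ Minesweeper             
                    ┠─────────────────────────
                    ┃■■■■■■■■■■               
                    ┃■■■■■■■■■■               
                    ┃■■■■■■■■■■               
                    ┃■■■■■■■■■■               
                    ┃■■■■■■■■■■               
                    ┃■■■■■■■■■■               
                    ┃■■■■■■■■■■               
                    ┃■■■■■■■■■■               
                    ┗━━━━━━━━━━━━━━━━━━━━━━━━━
                          ┃import { useState░┃
                          ┃                 ░┃
                          ┃// FIXME: check e░┃
                          ┃const data = null▼┃


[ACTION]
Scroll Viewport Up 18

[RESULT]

                                              
                                              
                          ┏━━━━━━━━━━━━━━━━━━━
                          ┃ FileBrowser       
                          ┠───────────────────
                          ┃> [-] repo/        
                          ┃    [+] templates/ 
                    ┏━━━━━━━━━━━━━━━━━━━━━━━━━
                    ┃ Minesweeper             
                    ┠─────────────────────────
                    ┃■■■■■■■■■■               
                    ┃■■■■■■■■■■               
                    ┃■■■■■■■■■■               
                    ┃■■■■■■■■■■               
                    ┃■■■■■■■■■■               
                    ┃■■■■■■■■■■               
                    ┃■■■■■■■■■■               
                    ┃■■■■■■■■■■               
                    ┗━━━━━━━━━━━━━━━━━━━━━━━━━
                          ┃import { useState░┃
                          ┃                 ░┃
                          ┃// FIXME: check e░┃


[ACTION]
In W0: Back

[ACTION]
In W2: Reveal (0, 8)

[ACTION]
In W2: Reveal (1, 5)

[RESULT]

                                              
                                              
                          ┏━━━━━━━━━━━━━━━━━━━
                          ┃ FileBrowser       
                          ┠───────────────────
                          ┃> [-] repo/        
                          ┃    [+] templates/ 
                    ┏━━━━━━━━━━━━━━━━━━━━━━━━━
                    ┃ Minesweeper             
                    ┠─────────────────────────
                    ┃■■■■■■■■1■               
                    ┃■■■■■1■■■■               
                    ┃■■■■■■■■■■               
                    ┃■■■■■■■■■■               
                    ┃■■■■■■■■■■               
                    ┃■■■■■■■■■■               
                    ┃■■■■■■■■■■               
                    ┃■■■■■■■■■■               
                    ┗━━━━━━━━━━━━━━━━━━━━━━━━━
                          ┃import { useState░┃
                          ┃                 ░┃
                          ┃// FIXME: check e░┃


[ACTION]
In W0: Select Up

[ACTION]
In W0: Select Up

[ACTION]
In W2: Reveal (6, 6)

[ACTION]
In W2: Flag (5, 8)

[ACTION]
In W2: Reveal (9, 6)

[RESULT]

                                              
                                              
                          ┏━━━━━━━━━━━━━━━━━━━
                          ┃ FileBrowser       
                          ┠───────────────────
                          ┃> [-] repo/        
                          ┃    [+] templates/ 
                    ┏━━━━━━━━━━━━━━━━━━━━━━━━━
                    ┃ Minesweeper             
                    ┠─────────────────────────
                    ┃■■✹■✹■■■1■               
                    ┃✹■✹■■1■■✹■               
                    ┃■■✹■■■■■■■               
                    ┃■■■■✹■■✹■■               
                    ┃■■■■✹■■■■■               
                    ┃■■■■■■■■⚑✹               
                    ┃■■■■✹■1✹✹■               
                    ┃■✹■✹■■■■■■               
                    ┗━━━━━━━━━━━━━━━━━━━━━━━━━
                          ┃import { useState░┃
                          ┃                 ░┃
                          ┃// FIXME: check e░┃
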